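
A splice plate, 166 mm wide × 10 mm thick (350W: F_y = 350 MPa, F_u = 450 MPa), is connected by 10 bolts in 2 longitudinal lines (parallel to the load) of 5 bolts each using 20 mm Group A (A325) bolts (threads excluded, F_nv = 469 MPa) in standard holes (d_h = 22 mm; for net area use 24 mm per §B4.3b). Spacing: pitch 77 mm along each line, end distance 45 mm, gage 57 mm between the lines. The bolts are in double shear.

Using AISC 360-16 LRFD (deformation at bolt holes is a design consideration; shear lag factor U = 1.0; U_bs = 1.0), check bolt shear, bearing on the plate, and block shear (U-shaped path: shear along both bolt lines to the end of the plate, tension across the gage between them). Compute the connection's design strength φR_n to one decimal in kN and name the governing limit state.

Bolt shear: A_b = π(20)²/4 = 314.16 mm². φR_n = 0.75 × 469 × 314.16 × 10 × 2 = 2210.1 kN.
Bearing (10 mm plate, F_u = 450 MPa): end bolts L_c = 45 − 22/2 = 34, R_n = min(1.2×34×10×450, 2.4×20×10×450) = 183.6 kN/bolt; interior L_c = 77 − 22 = 55, R_n = 216 kN/bolt. φR_n = 0.75 × (2×183.6 + 8×216) = 1571.4 kN.
Block shear: shear path 2×[45+4×77] = 2×353 mm, A_gv = 7060, A_nv = 2×(353 − 4.5×24)×10 = 4900 mm²; tension across gage: (57 − 1×24)×10 = 330 mm². R_n = min(0.6×450×4900, 0.6×350×7060) + 1.0×450×330 = min(1323, 1482.6) + 148.5 = 1471.5 kN. φR_n = 0.75 × 1471.5 = 1103.6 kN.
Governing: min(2210.1, 1571.4, 1103.6) = 1103.6 kN → block shear.

1103.6 kN (block shear governs)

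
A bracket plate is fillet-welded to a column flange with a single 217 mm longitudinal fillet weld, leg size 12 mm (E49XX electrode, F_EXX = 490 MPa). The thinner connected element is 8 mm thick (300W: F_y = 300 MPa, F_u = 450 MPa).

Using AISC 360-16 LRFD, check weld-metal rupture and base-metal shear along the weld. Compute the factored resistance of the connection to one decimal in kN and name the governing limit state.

Weld metal: throat = 0.707×12 = 8.484 mm, L = 217 mm. φR_n = 0.75 × 0.6 × 490 × 8.484 × 217 = 405.9 kN.
Base metal shear (8 mm plate): yield φR_n = 1.0×0.6×300×8×217 = 312.5 kN; rupture φR_n = 0.75×0.6×450×8×217 = 351.5 kN; take 312.5 kN (yield).
Governing: min(405.9, 312.5) = 312.5 kN → base-metal shear.

312.5 kN (base-metal shear governs)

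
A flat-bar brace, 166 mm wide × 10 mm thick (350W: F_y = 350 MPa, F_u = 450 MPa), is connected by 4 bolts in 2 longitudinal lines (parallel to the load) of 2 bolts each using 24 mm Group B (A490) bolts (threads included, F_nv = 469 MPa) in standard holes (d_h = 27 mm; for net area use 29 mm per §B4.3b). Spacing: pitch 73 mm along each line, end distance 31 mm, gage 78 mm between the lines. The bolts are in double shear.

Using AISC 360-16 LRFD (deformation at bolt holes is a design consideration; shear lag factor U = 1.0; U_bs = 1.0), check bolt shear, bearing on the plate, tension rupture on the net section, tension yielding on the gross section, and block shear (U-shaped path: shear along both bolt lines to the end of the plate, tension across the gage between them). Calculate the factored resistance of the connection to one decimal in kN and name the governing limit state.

Bolt shear: A_b = π(24)²/4 = 452.39 mm². φR_n = 0.75 × 469 × 452.39 × 4 × 2 = 1273.0 kN.
Bearing (10 mm plate, F_u = 450 MPa): end bolts L_c = 31 − 27/2 = 17.5, R_n = min(1.2×17.5×10×450, 2.4×24×10×450) = 94.5 kN/bolt; interior L_c = 73 − 27 = 46, R_n = 248.4 kN/bolt. φR_n = 0.75 × (2×94.5 + 2×248.4) = 514.4 kN.
Tension rupture (net): A_n = (166 − 2×29)×10 = 1080 mm² (U = 1.0, A_e = A_n). φR_n = 0.75 × 450 × 1080 = 364.5 kN.
Tension yield (gross): A_g = 166×10 = 1660 mm². φR_n = 0.90 × 350 × 1660 = 522.9 kN.
Block shear: shear path 2×[31+1×73] = 2×104 mm, A_gv = 2080, A_nv = 2×(104 − 1.5×29)×10 = 1210 mm²; tension across gage: (78 − 1×29)×10 = 490 mm². R_n = min(0.6×450×1210, 0.6×350×2080) + 1.0×450×490 = min(326.7, 436.8) + 220.5 = 547.2 kN. φR_n = 0.75 × 547.2 = 410.4 kN.
Governing: min(1273.0, 514.4, 364.5, 522.9, 410.4) = 364.5 kN → net-section rupture.

364.5 kN (net-section rupture governs)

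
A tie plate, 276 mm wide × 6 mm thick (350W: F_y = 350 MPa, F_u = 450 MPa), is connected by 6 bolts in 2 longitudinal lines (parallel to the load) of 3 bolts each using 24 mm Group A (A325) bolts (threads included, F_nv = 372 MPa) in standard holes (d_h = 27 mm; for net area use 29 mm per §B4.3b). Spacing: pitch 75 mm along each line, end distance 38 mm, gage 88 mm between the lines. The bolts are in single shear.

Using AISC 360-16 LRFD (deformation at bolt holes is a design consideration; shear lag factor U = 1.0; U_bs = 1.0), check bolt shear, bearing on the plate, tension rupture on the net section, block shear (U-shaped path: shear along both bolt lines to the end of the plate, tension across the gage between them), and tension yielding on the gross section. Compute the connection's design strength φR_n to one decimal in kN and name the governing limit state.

Bolt shear: A_b = π(24)²/4 = 452.39 mm². φR_n = 0.75 × 372 × 452.39 × 6 × 1 = 757.3 kN.
Bearing (6 mm plate, F_u = 450 MPa): end bolts L_c = 38 − 27/2 = 24.5, R_n = min(1.2×24.5×6×450, 2.4×24×6×450) = 79.38 kN/bolt; interior L_c = 75 − 27 = 48, R_n = 155.52 kN/bolt. φR_n = 0.75 × (2×79.38 + 4×155.52) = 585.6 kN.
Tension rupture (net): A_n = (276 − 2×29)×6 = 1308 mm² (U = 1.0, A_e = A_n). φR_n = 0.75 × 450 × 1308 = 441.5 kN.
Block shear: shear path 2×[38+2×75] = 2×188 mm, A_gv = 2256, A_nv = 2×(188 − 2.5×29)×6 = 1386 mm²; tension across gage: (88 − 1×29)×6 = 354 mm². R_n = min(0.6×450×1386, 0.6×350×2256) + 1.0×450×354 = min(374.22, 473.76) + 159.3 = 533.52 kN. φR_n = 0.75 × 533.52 = 400.1 kN.
Tension yield (gross): A_g = 276×6 = 1656 mm². φR_n = 0.90 × 350 × 1656 = 521.6 kN.
Governing: min(757.3, 585.6, 441.5, 400.1, 521.6) = 400.1 kN → block shear.

400.1 kN (block shear governs)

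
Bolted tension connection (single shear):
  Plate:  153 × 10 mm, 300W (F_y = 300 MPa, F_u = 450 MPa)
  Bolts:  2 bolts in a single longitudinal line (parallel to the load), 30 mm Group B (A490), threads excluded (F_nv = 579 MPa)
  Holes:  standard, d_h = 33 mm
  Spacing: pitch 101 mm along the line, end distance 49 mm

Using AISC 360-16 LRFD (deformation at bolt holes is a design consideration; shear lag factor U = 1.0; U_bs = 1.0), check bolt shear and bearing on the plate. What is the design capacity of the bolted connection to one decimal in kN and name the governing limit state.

Bolt shear: A_b = π(30)²/4 = 706.86 mm². φR_n = 0.75 × 579 × 706.86 × 2 × 1 = 613.9 kN.
Bearing (10 mm plate, F_u = 450 MPa): end bolts L_c = 49 − 33/2 = 32.5, R_n = min(1.2×32.5×10×450, 2.4×30×10×450) = 175.5 kN/bolt; interior L_c = 101 − 33 = 68, R_n = 324 kN/bolt. φR_n = 0.75 × (1×175.5 + 1×324) = 374.6 kN.
Governing: min(613.9, 374.6) = 374.6 kN → bearing.

374.6 kN (bearing governs)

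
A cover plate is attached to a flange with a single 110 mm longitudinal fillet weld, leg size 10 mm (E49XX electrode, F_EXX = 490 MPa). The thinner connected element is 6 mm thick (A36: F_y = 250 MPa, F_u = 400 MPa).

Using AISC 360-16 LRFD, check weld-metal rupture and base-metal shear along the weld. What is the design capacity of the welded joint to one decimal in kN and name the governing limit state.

99.0 kN (base-metal shear governs)

Weld metal: throat = 0.707×10 = 7.07 mm, L = 110 mm. φR_n = 0.75 × 0.6 × 490 × 7.07 × 110 = 171.5 kN.
Base metal shear (6 mm plate): yield φR_n = 1.0×0.6×250×6×110 = 99.0 kN; rupture φR_n = 0.75×0.6×400×6×110 = 118.8 kN; take 99.0 kN (yield).
Governing: min(171.5, 99.0) = 99.0 kN → base-metal shear.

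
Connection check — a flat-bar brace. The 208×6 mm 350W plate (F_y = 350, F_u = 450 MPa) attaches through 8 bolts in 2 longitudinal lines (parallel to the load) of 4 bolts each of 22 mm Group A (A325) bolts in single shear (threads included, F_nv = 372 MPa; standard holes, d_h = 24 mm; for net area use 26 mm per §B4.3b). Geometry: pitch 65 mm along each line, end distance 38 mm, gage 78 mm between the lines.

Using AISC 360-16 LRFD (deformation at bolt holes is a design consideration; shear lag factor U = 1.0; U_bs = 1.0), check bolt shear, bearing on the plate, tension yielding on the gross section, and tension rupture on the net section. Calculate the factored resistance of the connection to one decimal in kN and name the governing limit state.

Bolt shear: A_b = π(22)²/4 = 380.13 mm². φR_n = 0.75 × 372 × 380.13 × 8 × 1 = 848.5 kN.
Bearing (6 mm plate, F_u = 450 MPa): end bolts L_c = 38 − 24/2 = 26, R_n = min(1.2×26×6×450, 2.4×22×6×450) = 84.24 kN/bolt; interior L_c = 65 − 24 = 41, R_n = 132.84 kN/bolt. φR_n = 0.75 × (2×84.24 + 6×132.84) = 724.1 kN.
Tension yield (gross): A_g = 208×6 = 1248 mm². φR_n = 0.90 × 350 × 1248 = 393.1 kN.
Tension rupture (net): A_n = (208 − 2×26)×6 = 936 mm² (U = 1.0, A_e = A_n). φR_n = 0.75 × 450 × 936 = 315.9 kN.
Governing: min(848.5, 724.1, 393.1, 315.9) = 315.9 kN → net-section rupture.

315.9 kN (net-section rupture governs)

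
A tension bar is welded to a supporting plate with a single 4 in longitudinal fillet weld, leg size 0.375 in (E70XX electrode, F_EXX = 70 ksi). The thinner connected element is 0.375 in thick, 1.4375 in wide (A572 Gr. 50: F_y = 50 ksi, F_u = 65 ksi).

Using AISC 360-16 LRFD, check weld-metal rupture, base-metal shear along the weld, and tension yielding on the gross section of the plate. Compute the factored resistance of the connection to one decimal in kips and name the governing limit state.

24.3 kips (gross-section yield governs)

Weld metal: throat = 0.707×0.375 = 0.26513 in, L = 4 in. φR_n = 0.75 × 0.6 × 70 × 0.26513 × 4 = 33.4 kips.
Base metal shear (0.375 in plate): yield φR_n = 1.0×0.6×50×0.375×4 = 45.0 kips; rupture φR_n = 0.75×0.6×65×0.375×4 = 43.9 kips; take 43.9 kips (rupture).
Tension yield (gross): A_g = 1.4375×0.375 = 0.53906 in². φR_n = 0.90 × 50 × 0.53906 = 24.3 kips.
Governing: min(33.4, 43.9, 24.3) = 24.3 kips → gross-section yield.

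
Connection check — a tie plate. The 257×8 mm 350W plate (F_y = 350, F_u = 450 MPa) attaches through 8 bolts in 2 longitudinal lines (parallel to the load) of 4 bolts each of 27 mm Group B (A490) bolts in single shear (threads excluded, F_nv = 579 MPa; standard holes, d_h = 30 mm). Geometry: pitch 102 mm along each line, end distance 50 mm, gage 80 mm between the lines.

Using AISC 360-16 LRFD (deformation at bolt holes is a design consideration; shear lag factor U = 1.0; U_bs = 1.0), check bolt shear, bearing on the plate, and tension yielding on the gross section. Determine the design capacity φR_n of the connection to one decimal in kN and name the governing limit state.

Bolt shear: A_b = π(27)²/4 = 572.56 mm². φR_n = 0.75 × 579 × 572.56 × 8 × 1 = 1989.1 kN.
Bearing (8 mm plate, F_u = 450 MPa): end bolts L_c = 50 − 30/2 = 35, R_n = min(1.2×35×8×450, 2.4×27×8×450) = 151.2 kN/bolt; interior L_c = 102 − 30 = 72, R_n = 233.28 kN/bolt. φR_n = 0.75 × (2×151.2 + 6×233.28) = 1276.6 kN.
Tension yield (gross): A_g = 257×8 = 2056 mm². φR_n = 0.90 × 350 × 2056 = 647.6 kN.
Governing: min(1989.1, 1276.6, 647.6) = 647.6 kN → gross-section yield.

647.6 kN (gross-section yield governs)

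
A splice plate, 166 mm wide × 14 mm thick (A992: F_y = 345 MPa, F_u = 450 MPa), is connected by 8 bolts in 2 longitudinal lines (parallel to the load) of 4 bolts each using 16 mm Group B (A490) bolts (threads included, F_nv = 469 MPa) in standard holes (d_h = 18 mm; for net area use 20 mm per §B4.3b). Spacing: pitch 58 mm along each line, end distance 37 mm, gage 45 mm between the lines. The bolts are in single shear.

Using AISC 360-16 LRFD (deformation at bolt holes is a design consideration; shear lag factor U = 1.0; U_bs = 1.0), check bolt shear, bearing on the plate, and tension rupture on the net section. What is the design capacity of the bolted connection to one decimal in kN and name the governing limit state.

565.8 kN (bolt shear governs)

Bolt shear: A_b = π(16)²/4 = 201.06 mm². φR_n = 0.75 × 469 × 201.06 × 8 × 1 = 565.8 kN.
Bearing (14 mm plate, F_u = 450 MPa): end bolts L_c = 37 − 18/2 = 28, R_n = min(1.2×28×14×450, 2.4×16×14×450) = 211.68 kN/bolt; interior L_c = 58 − 18 = 40, R_n = 241.92 kN/bolt. φR_n = 0.75 × (2×211.68 + 6×241.92) = 1406.2 kN.
Tension rupture (net): A_n = (166 − 2×20)×14 = 1764 mm² (U = 1.0, A_e = A_n). φR_n = 0.75 × 450 × 1764 = 595.4 kN.
Governing: min(565.8, 1406.2, 595.4) = 565.8 kN → bolt shear.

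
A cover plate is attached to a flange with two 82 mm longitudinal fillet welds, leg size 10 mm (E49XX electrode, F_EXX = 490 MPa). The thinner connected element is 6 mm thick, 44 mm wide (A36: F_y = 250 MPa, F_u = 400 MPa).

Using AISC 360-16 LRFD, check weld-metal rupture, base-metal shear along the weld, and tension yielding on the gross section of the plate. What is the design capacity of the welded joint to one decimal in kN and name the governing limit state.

Weld metal: throat = 0.707×10 = 7.07 mm, L = 2×82 = 164 mm. φR_n = 0.75 × 0.6 × 490 × 7.07 × 164 = 255.7 kN.
Base metal shear (6 mm plate): yield φR_n = 1.0×0.6×250×6×164 = 147.6 kN; rupture φR_n = 0.75×0.6×400×6×164 = 177.1 kN; take 147.6 kN (yield).
Tension yield (gross): A_g = 44×6 = 264 mm². φR_n = 0.90 × 250 × 264 = 59.4 kN.
Governing: min(255.7, 147.6, 59.4) = 59.4 kN → gross-section yield.

59.4 kN (gross-section yield governs)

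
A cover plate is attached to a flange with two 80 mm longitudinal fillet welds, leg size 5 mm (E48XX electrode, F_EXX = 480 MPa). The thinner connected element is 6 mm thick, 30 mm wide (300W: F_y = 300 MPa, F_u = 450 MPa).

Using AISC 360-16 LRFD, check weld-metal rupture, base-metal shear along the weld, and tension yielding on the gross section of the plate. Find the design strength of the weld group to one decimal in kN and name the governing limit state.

Weld metal: throat = 0.707×5 = 3.535 mm, L = 2×80 = 160 mm. φR_n = 0.75 × 0.6 × 480 × 3.535 × 160 = 122.2 kN.
Base metal shear (6 mm plate): yield φR_n = 1.0×0.6×300×6×160 = 172.8 kN; rupture φR_n = 0.75×0.6×450×6×160 = 194.4 kN; take 172.8 kN (yield).
Tension yield (gross): A_g = 30×6 = 180 mm². φR_n = 0.90 × 300 × 180 = 48.6 kN.
Governing: min(122.2, 172.8, 48.6) = 48.6 kN → gross-section yield.

48.6 kN (gross-section yield governs)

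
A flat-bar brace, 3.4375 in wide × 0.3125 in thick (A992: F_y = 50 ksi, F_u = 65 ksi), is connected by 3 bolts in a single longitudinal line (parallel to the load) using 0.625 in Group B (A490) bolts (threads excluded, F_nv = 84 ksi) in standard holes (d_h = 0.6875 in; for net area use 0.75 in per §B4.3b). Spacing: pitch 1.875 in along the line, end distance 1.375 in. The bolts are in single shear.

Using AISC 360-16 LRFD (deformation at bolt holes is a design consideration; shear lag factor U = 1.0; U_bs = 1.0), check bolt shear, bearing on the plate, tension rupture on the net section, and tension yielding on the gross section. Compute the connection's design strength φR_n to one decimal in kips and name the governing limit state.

40.9 kips (net-section rupture governs)

Bolt shear: A_b = π(0.625)²/4 = 0.3068 in². φR_n = 0.75 × 84 × 0.3068 × 3 × 1 = 58.0 kips.
Bearing (0.3125 in plate, F_u = 65 ksi): end bolts L_c = 1.375 − 0.6875/2 = 1.03125, R_n = min(1.2×1.03125×0.3125×65, 2.4×0.625×0.3125×65) = 25.137 kips/bolt; interior L_c = 1.875 − 0.6875 = 1.1875, R_n = 28.945 kips/bolt. φR_n = 0.75 × (1×25.137 + 2×28.945) = 62.3 kips.
Tension rupture (net): A_n = (3.4375 − 1×0.75)×0.3125 = 0.83984 in² (U = 1.0, A_e = A_n). φR_n = 0.75 × 65 × 0.83984 = 40.9 kips.
Tension yield (gross): A_g = 3.4375×0.3125 = 1.0742 in². φR_n = 0.90 × 50 × 1.0742 = 48.3 kips.
Governing: min(58.0, 62.3, 40.9, 48.3) = 40.9 kips → net-section rupture.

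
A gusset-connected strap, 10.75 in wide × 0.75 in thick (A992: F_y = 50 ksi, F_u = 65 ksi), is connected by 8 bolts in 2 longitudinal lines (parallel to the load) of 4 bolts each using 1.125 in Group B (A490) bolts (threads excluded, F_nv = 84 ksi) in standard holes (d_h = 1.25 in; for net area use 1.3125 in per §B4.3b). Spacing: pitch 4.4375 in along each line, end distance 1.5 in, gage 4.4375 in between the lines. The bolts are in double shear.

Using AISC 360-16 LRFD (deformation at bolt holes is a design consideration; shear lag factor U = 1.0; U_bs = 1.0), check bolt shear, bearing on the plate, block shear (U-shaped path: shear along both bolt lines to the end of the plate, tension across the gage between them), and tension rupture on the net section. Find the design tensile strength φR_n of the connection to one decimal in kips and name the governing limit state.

Bolt shear: A_b = π(1.125)²/4 = 0.99402 in². φR_n = 0.75 × 84 × 0.99402 × 8 × 2 = 1002.0 kips.
Bearing (0.75 in plate, F_u = 65 ksi): end bolts L_c = 1.5 − 1.25/2 = 0.875, R_n = min(1.2×0.875×0.75×65, 2.4×1.125×0.75×65) = 51.188 kips/bolt; interior L_c = 4.4375 − 1.25 = 3.1875, R_n = 131.63 kips/bolt. φR_n = 0.75 × (2×51.188 + 6×131.63) = 669.1 kips.
Block shear: shear path 2×[1.5+3×4.4375] = 2×14.8125 in, A_gv = 22.219, A_nv = 2×(14.8125 − 3.5×1.3125)×0.75 = 15.328 in²; tension across gage: (4.4375 − 1×1.3125)×0.75 = 2.3438 in². R_n = min(0.6×65×15.328, 0.6×50×22.219) + 1.0×65×2.3438 = min(597.79, 666.57) + 152.35 = 750.14 kips. φR_n = 0.75 × 750.14 = 562.6 kips.
Tension rupture (net): A_n = (10.75 − 2×1.3125)×0.75 = 6.0938 in² (U = 1.0, A_e = A_n). φR_n = 0.75 × 65 × 6.0938 = 297.1 kips.
Governing: min(1002.0, 669.1, 562.6, 297.1) = 297.1 kips → net-section rupture.

297.1 kips (net-section rupture governs)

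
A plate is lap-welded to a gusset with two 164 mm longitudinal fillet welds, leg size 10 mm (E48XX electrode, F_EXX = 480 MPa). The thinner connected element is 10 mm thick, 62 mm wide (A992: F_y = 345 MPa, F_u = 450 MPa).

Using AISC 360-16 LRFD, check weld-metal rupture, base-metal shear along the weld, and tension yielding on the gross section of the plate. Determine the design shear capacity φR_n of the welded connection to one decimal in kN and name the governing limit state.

192.5 kN (gross-section yield governs)

Weld metal: throat = 0.707×10 = 7.07 mm, L = 2×164 = 328 mm. φR_n = 0.75 × 0.6 × 480 × 7.07 × 328 = 500.9 kN.
Base metal shear (10 mm plate): yield φR_n = 1.0×0.6×345×10×328 = 679.0 kN; rupture φR_n = 0.75×0.6×450×10×328 = 664.2 kN; take 664.2 kN (rupture).
Tension yield (gross): A_g = 62×10 = 620 mm². φR_n = 0.90 × 345 × 620 = 192.5 kN.
Governing: min(500.9, 664.2, 192.5) = 192.5 kN → gross-section yield.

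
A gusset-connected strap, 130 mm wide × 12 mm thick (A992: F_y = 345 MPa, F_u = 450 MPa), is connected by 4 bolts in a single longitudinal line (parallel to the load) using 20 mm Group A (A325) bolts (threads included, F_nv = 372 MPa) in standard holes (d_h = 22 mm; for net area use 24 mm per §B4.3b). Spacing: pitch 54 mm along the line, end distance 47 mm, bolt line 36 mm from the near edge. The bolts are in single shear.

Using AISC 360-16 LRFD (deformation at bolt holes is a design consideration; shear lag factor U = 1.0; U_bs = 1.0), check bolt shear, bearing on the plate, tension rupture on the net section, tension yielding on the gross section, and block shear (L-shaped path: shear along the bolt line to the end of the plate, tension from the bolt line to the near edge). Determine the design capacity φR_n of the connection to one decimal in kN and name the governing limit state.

350.6 kN (bolt shear governs)

Bolt shear: A_b = π(20)²/4 = 314.16 mm². φR_n = 0.75 × 372 × 314.16 × 4 × 1 = 350.6 kN.
Bearing (12 mm plate, F_u = 450 MPa): end bolts L_c = 47 − 22/2 = 36, R_n = min(1.2×36×12×450, 2.4×20×12×450) = 233.28 kN/bolt; interior L_c = 54 − 22 = 32, R_n = 207.36 kN/bolt. φR_n = 0.75 × (1×233.28 + 3×207.36) = 641.5 kN.
Tension rupture (net): A_n = (130 − 1×24)×12 = 1272 mm² (U = 1.0, A_e = A_n). φR_n = 0.75 × 450 × 1272 = 429.3 kN.
Tension yield (gross): A_g = 130×12 = 1560 mm². φR_n = 0.90 × 345 × 1560 = 484.4 kN.
Block shear: shear path 1×[47+3×54] = 1×209 mm, A_gv = 2508, A_nv = 1×(209 − 3.5×24)×12 = 1500 mm²; tension to near edge: (36 − 0.5×24)×12 = 288 mm². R_n = min(0.6×450×1500, 0.6×345×2508) + 1.0×450×288 = min(405, 519.16) + 129.6 = 534.6 kN. φR_n = 0.75 × 534.6 = 401.0 kN.
Governing: min(350.6, 641.5, 429.3, 484.4, 401.0) = 350.6 kN → bolt shear.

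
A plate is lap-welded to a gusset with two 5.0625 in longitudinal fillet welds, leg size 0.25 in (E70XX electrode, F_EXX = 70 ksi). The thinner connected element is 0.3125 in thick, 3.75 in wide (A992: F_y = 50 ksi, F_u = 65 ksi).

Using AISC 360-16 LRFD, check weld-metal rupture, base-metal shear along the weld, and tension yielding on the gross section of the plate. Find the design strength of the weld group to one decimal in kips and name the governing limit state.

Weld metal: throat = 0.707×0.25 = 0.17675 in, L = 2×5.0625 = 10.125 in. φR_n = 0.75 × 0.6 × 70 × 0.17675 × 10.125 = 56.4 kips.
Base metal shear (0.3125 in plate): yield φR_n = 1.0×0.6×50×0.3125×10.125 = 94.9 kips; rupture φR_n = 0.75×0.6×65×0.3125×10.125 = 92.5 kips; take 92.5 kips (rupture).
Tension yield (gross): A_g = 3.75×0.3125 = 1.1719 in². φR_n = 0.90 × 50 × 1.1719 = 52.7 kips.
Governing: min(56.4, 92.5, 52.7) = 52.7 kips → gross-section yield.

52.7 kips (gross-section yield governs)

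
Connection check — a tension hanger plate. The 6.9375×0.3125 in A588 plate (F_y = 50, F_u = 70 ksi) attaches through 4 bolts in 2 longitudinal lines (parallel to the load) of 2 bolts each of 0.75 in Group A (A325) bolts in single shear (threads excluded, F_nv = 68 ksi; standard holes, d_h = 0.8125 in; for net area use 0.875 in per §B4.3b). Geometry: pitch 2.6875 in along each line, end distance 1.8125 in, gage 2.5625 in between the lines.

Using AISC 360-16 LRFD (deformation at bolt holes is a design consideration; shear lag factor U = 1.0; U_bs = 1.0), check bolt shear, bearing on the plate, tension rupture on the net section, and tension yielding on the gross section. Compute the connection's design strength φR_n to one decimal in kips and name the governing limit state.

85.1 kips (net-section rupture governs)

Bolt shear: A_b = π(0.75)²/4 = 0.44179 in². φR_n = 0.75 × 68 × 0.44179 × 4 × 1 = 90.1 kips.
Bearing (0.3125 in plate, F_u = 70 ksi): end bolts L_c = 1.8125 − 0.8125/2 = 1.40625, R_n = min(1.2×1.40625×0.3125×70, 2.4×0.75×0.3125×70) = 36.914 kips/bolt; interior L_c = 2.6875 − 0.8125 = 1.875, R_n = 39.375 kips/bolt. φR_n = 0.75 × (2×36.914 + 2×39.375) = 114.4 kips.
Tension rupture (net): A_n = (6.9375 − 2×0.875)×0.3125 = 1.6211 in² (U = 1.0, A_e = A_n). φR_n = 0.75 × 70 × 1.6211 = 85.1 kips.
Tension yield (gross): A_g = 6.9375×0.3125 = 2.168 in². φR_n = 0.90 × 50 × 2.168 = 97.6 kips.
Governing: min(90.1, 114.4, 85.1, 97.6) = 85.1 kips → net-section rupture.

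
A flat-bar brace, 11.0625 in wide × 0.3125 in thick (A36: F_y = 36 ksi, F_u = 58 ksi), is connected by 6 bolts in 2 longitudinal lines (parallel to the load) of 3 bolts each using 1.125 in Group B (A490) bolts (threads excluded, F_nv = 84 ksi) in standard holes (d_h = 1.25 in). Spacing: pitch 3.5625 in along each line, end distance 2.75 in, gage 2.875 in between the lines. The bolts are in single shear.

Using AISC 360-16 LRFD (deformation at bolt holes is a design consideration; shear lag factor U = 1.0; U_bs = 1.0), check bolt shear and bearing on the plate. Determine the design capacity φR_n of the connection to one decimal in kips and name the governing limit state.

Bolt shear: A_b = π(1.125)²/4 = 0.99402 in². φR_n = 0.75 × 84 × 0.99402 × 6 × 1 = 375.7 kips.
Bearing (0.3125 in plate, F_u = 58 ksi): end bolts L_c = 2.75 − 1.25/2 = 2.125, R_n = min(1.2×2.125×0.3125×58, 2.4×1.125×0.3125×58) = 46.219 kips/bolt; interior L_c = 3.5625 − 1.25 = 2.3125, R_n = 48.938 kips/bolt. φR_n = 0.75 × (2×46.219 + 4×48.938) = 216.1 kips.
Governing: min(375.7, 216.1) = 216.1 kips → bearing.

216.1 kips (bearing governs)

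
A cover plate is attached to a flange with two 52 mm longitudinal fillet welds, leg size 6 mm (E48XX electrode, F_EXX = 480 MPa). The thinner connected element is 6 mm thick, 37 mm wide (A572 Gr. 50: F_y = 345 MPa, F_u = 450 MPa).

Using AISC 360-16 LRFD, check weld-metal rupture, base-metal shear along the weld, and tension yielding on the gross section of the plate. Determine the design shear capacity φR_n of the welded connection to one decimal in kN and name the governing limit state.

Weld metal: throat = 0.707×6 = 4.242 mm, L = 2×52 = 104 mm. φR_n = 0.75 × 0.6 × 480 × 4.242 × 104 = 95.3 kN.
Base metal shear (6 mm plate): yield φR_n = 1.0×0.6×345×6×104 = 129.2 kN; rupture φR_n = 0.75×0.6×450×6×104 = 126.4 kN; take 126.4 kN (rupture).
Tension yield (gross): A_g = 37×6 = 222 mm². φR_n = 0.90 × 345 × 222 = 68.9 kN.
Governing: min(95.3, 126.4, 68.9) = 68.9 kN → gross-section yield.

68.9 kN (gross-section yield governs)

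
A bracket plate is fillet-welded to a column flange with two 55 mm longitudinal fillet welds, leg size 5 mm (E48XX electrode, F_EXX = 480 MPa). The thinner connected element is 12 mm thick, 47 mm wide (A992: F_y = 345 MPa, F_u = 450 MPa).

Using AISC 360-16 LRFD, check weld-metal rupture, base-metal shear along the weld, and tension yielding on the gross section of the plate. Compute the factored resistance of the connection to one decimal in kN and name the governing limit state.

84.0 kN (weld metal governs)

Weld metal: throat = 0.707×5 = 3.535 mm, L = 2×55 = 110 mm. φR_n = 0.75 × 0.6 × 480 × 3.535 × 110 = 84.0 kN.
Base metal shear (12 mm plate): yield φR_n = 1.0×0.6×345×12×110 = 273.2 kN; rupture φR_n = 0.75×0.6×450×12×110 = 267.3 kN; take 267.3 kN (rupture).
Tension yield (gross): A_g = 47×12 = 564 mm². φR_n = 0.90 × 345 × 564 = 175.1 kN.
Governing: min(84.0, 267.3, 175.1) = 84.0 kN → weld metal.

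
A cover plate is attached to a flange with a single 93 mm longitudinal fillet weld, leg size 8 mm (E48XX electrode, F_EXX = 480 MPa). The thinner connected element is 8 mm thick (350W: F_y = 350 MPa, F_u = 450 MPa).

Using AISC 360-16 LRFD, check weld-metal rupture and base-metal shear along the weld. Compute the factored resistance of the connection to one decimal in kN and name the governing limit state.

113.6 kN (weld metal governs)

Weld metal: throat = 0.707×8 = 5.656 mm, L = 93 mm. φR_n = 0.75 × 0.6 × 480 × 5.656 × 93 = 113.6 kN.
Base metal shear (8 mm plate): yield φR_n = 1.0×0.6×350×8×93 = 156.2 kN; rupture φR_n = 0.75×0.6×450×8×93 = 150.7 kN; take 150.7 kN (rupture).
Governing: min(113.6, 150.7) = 113.6 kN → weld metal.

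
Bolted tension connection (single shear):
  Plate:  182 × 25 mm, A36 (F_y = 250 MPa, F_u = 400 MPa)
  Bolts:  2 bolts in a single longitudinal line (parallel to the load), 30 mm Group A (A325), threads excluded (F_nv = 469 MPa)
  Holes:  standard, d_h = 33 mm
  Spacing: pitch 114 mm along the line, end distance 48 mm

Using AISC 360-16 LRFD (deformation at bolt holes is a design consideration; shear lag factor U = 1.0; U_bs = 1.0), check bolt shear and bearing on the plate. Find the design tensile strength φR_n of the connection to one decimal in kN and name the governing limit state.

497.3 kN (bolt shear governs)

Bolt shear: A_b = π(30)²/4 = 706.86 mm². φR_n = 0.75 × 469 × 706.86 × 2 × 1 = 497.3 kN.
Bearing (25 mm plate, F_u = 400 MPa): end bolts L_c = 48 − 33/2 = 31.5, R_n = min(1.2×31.5×25×400, 2.4×30×25×400) = 378 kN/bolt; interior L_c = 114 − 33 = 81, R_n = 720 kN/bolt. φR_n = 0.75 × (1×378 + 1×720) = 823.5 kN.
Governing: min(497.3, 823.5) = 497.3 kN → bolt shear.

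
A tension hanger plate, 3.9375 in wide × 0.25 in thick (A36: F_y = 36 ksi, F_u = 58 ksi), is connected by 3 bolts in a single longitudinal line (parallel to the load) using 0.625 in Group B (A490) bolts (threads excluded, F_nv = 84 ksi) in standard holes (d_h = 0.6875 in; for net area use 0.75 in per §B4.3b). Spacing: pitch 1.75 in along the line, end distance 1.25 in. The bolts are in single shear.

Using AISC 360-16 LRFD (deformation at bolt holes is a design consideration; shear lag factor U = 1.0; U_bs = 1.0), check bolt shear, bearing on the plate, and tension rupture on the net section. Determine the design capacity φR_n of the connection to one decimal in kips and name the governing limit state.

34.7 kips (net-section rupture governs)

Bolt shear: A_b = π(0.625)²/4 = 0.3068 in². φR_n = 0.75 × 84 × 0.3068 × 3 × 1 = 58.0 kips.
Bearing (0.25 in plate, F_u = 58 ksi): end bolts L_c = 1.25 − 0.6875/2 = 0.90625, R_n = min(1.2×0.90625×0.25×58, 2.4×0.625×0.25×58) = 15.769 kips/bolt; interior L_c = 1.75 − 0.6875 = 1.0625, R_n = 18.488 kips/bolt. φR_n = 0.75 × (1×15.769 + 2×18.488) = 39.6 kips.
Tension rupture (net): A_n = (3.9375 − 1×0.75)×0.25 = 0.79688 in² (U = 1.0, A_e = A_n). φR_n = 0.75 × 58 × 0.79688 = 34.7 kips.
Governing: min(58.0, 39.6, 34.7) = 34.7 kips → net-section rupture.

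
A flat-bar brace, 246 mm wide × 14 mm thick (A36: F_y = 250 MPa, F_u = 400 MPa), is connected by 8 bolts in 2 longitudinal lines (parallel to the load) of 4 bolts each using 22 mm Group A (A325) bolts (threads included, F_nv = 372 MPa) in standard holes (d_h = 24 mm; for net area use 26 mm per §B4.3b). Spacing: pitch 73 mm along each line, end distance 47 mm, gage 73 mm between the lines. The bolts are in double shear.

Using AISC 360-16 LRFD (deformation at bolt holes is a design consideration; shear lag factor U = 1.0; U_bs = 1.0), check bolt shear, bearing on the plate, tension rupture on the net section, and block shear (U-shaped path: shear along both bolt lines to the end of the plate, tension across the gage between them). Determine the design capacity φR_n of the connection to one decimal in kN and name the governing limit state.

Bolt shear: A_b = π(22)²/4 = 380.13 mm². φR_n = 0.75 × 372 × 380.13 × 8 × 2 = 1696.9 kN.
Bearing (14 mm plate, F_u = 400 MPa): end bolts L_c = 47 − 24/2 = 35, R_n = min(1.2×35×14×400, 2.4×22×14×400) = 235.2 kN/bolt; interior L_c = 73 − 24 = 49, R_n = 295.68 kN/bolt. φR_n = 0.75 × (2×235.2 + 6×295.68) = 1683.4 kN.
Tension rupture (net): A_n = (246 − 2×26)×14 = 2716 mm² (U = 1.0, A_e = A_n). φR_n = 0.75 × 400 × 2716 = 814.8 kN.
Block shear: shear path 2×[47+3×73] = 2×266 mm, A_gv = 7448, A_nv = 2×(266 − 3.5×26)×14 = 4900 mm²; tension across gage: (73 − 1×26)×14 = 658 mm². R_n = min(0.6×400×4900, 0.6×250×7448) + 1.0×400×658 = min(1176, 1117.2) + 263.2 = 1380.4 kN. φR_n = 0.75 × 1380.4 = 1035.3 kN.
Governing: min(1696.9, 1683.4, 814.8, 1035.3) = 814.8 kN → net-section rupture.

814.8 kN (net-section rupture governs)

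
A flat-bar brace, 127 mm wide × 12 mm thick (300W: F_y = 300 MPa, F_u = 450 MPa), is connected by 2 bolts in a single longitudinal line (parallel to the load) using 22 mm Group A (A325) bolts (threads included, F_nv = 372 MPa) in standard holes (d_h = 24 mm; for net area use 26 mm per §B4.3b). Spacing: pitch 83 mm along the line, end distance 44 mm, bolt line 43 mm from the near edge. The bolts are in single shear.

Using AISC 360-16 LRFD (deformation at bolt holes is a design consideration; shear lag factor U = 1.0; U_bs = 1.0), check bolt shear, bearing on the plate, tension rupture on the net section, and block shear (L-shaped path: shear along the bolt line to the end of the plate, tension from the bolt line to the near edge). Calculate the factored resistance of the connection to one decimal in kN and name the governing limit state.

212.1 kN (bolt shear governs)

Bolt shear: A_b = π(22)²/4 = 380.13 mm². φR_n = 0.75 × 372 × 380.13 × 2 × 1 = 212.1 kN.
Bearing (12 mm plate, F_u = 450 MPa): end bolts L_c = 44 − 24/2 = 32, R_n = min(1.2×32×12×450, 2.4×22×12×450) = 207.36 kN/bolt; interior L_c = 83 − 24 = 59, R_n = 285.12 kN/bolt. φR_n = 0.75 × (1×207.36 + 1×285.12) = 369.4 kN.
Tension rupture (net): A_n = (127 − 1×26)×12 = 1212 mm² (U = 1.0, A_e = A_n). φR_n = 0.75 × 450 × 1212 = 409.1 kN.
Block shear: shear path 1×[44+1×83] = 1×127 mm, A_gv = 1524, A_nv = 1×(127 − 1.5×26)×12 = 1056 mm²; tension to near edge: (43 − 0.5×26)×12 = 360 mm². R_n = min(0.6×450×1056, 0.6×300×1524) + 1.0×450×360 = min(285.12, 274.32) + 162 = 436.32 kN. φR_n = 0.75 × 436.32 = 327.2 kN.
Governing: min(212.1, 369.4, 409.1, 327.2) = 212.1 kN → bolt shear.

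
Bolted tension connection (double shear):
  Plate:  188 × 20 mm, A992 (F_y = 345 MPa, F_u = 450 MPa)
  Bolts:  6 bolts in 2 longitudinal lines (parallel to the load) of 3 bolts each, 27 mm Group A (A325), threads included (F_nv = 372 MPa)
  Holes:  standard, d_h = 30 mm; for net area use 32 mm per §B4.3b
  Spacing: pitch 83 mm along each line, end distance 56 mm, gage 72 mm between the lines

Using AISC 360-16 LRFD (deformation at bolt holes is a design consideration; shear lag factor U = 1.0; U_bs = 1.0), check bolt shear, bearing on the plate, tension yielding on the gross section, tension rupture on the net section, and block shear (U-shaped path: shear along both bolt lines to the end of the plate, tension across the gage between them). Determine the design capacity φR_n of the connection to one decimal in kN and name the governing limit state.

Bolt shear: A_b = π(27)²/4 = 572.56 mm². φR_n = 0.75 × 372 × 572.56 × 6 × 2 = 1916.9 kN.
Bearing (20 mm plate, F_u = 450 MPa): end bolts L_c = 56 − 30/2 = 41, R_n = min(1.2×41×20×450, 2.4×27×20×450) = 442.8 kN/bolt; interior L_c = 83 − 30 = 53, R_n = 572.4 kN/bolt. φR_n = 0.75 × (2×442.8 + 4×572.4) = 2381.4 kN.
Tension yield (gross): A_g = 188×20 = 3760 mm². φR_n = 0.90 × 345 × 3760 = 1167.5 kN.
Tension rupture (net): A_n = (188 − 2×32)×20 = 2480 mm² (U = 1.0, A_e = A_n). φR_n = 0.75 × 450 × 2480 = 837.0 kN.
Block shear: shear path 2×[56+2×83] = 2×222 mm, A_gv = 8880, A_nv = 2×(222 − 2.5×32)×20 = 5680 mm²; tension across gage: (72 − 1×32)×20 = 800 mm². R_n = min(0.6×450×5680, 0.6×345×8880) + 1.0×450×800 = min(1533.6, 1838.2) + 360 = 1893.6 kN. φR_n = 0.75 × 1893.6 = 1420.2 kN.
Governing: min(1916.9, 2381.4, 1167.5, 837.0, 1420.2) = 837.0 kN → net-section rupture.

837.0 kN (net-section rupture governs)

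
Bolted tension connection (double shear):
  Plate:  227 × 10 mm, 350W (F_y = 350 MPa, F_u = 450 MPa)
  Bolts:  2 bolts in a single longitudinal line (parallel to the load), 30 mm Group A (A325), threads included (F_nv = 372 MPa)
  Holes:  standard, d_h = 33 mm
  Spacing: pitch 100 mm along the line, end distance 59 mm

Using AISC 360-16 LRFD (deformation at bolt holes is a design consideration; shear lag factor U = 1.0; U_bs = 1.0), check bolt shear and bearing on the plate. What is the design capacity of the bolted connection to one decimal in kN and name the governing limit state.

Bolt shear: A_b = π(30)²/4 = 706.86 mm². φR_n = 0.75 × 372 × 706.86 × 2 × 2 = 788.9 kN.
Bearing (10 mm plate, F_u = 450 MPa): end bolts L_c = 59 − 33/2 = 42.5, R_n = min(1.2×42.5×10×450, 2.4×30×10×450) = 229.5 kN/bolt; interior L_c = 100 − 33 = 67, R_n = 324 kN/bolt. φR_n = 0.75 × (1×229.5 + 1×324) = 415.1 kN.
Governing: min(788.9, 415.1) = 415.1 kN → bearing.

415.1 kN (bearing governs)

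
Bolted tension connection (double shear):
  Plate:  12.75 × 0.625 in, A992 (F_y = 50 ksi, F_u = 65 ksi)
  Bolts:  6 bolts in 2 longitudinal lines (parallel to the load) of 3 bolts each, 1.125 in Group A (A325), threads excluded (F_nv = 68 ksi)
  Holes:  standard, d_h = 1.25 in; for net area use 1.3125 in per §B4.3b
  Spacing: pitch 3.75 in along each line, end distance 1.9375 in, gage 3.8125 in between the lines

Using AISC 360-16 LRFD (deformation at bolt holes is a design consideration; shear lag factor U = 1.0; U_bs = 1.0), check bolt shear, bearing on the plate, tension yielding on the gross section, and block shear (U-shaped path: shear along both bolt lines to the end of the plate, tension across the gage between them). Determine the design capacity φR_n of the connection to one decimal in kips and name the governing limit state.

Bolt shear: A_b = π(1.125)²/4 = 0.99402 in². φR_n = 0.75 × 68 × 0.99402 × 6 × 2 = 608.3 kips.
Bearing (0.625 in plate, F_u = 65 ksi): end bolts L_c = 1.9375 − 1.25/2 = 1.3125, R_n = min(1.2×1.3125×0.625×65, 2.4×1.125×0.625×65) = 63.984 kips/bolt; interior L_c = 3.75 − 1.25 = 2.5, R_n = 109.69 kips/bolt. φR_n = 0.75 × (2×63.984 + 4×109.69) = 425.0 kips.
Tension yield (gross): A_g = 12.75×0.625 = 7.9688 in². φR_n = 0.90 × 50 × 7.9688 = 358.6 kips.
Block shear: shear path 2×[1.9375+2×3.75] = 2×9.4375 in, A_gv = 11.797, A_nv = 2×(9.4375 − 2.5×1.3125)×0.625 = 7.6953 in²; tension across gage: (3.8125 − 1×1.3125)×0.625 = 1.5625 in². R_n = min(0.6×65×7.6953, 0.6×50×11.797) + 1.0×65×1.5625 = min(300.12, 353.91) + 101.56 = 401.68 kips. φR_n = 0.75 × 401.68 = 301.3 kips.
Governing: min(608.3, 425.0, 358.6, 301.3) = 301.3 kips → block shear.

301.3 kips (block shear governs)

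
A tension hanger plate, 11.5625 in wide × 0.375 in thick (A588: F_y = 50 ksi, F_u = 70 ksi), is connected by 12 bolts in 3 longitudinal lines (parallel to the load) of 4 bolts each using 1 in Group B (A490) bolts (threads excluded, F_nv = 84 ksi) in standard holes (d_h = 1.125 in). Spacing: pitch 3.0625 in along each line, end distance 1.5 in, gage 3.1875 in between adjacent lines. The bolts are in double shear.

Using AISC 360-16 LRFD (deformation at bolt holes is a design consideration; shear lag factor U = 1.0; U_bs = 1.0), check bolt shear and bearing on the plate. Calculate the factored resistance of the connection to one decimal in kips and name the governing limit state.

478.4 kips (bearing governs)

Bolt shear: A_b = π(1)²/4 = 0.7854 in². φR_n = 0.75 × 84 × 0.7854 × 12 × 2 = 1187.5 kips.
Bearing (0.375 in plate, F_u = 70 ksi): end bolts L_c = 1.5 − 1.125/2 = 0.9375, R_n = min(1.2×0.9375×0.375×70, 2.4×1×0.375×70) = 29.531 kips/bolt; interior L_c = 3.0625 − 1.125 = 1.9375, R_n = 61.031 kips/bolt. φR_n = 0.75 × (3×29.531 + 9×61.031) = 478.4 kips.
Governing: min(1187.5, 478.4) = 478.4 kips → bearing.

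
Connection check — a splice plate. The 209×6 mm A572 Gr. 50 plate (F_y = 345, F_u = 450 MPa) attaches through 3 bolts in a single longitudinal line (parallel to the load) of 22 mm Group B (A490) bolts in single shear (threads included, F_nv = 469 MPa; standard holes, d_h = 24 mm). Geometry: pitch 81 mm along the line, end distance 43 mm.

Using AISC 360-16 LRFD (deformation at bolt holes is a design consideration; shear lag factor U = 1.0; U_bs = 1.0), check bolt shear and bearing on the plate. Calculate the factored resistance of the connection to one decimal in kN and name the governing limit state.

289.2 kN (bearing governs)

Bolt shear: A_b = π(22)²/4 = 380.13 mm². φR_n = 0.75 × 469 × 380.13 × 3 × 1 = 401.1 kN.
Bearing (6 mm plate, F_u = 450 MPa): end bolts L_c = 43 − 24/2 = 31, R_n = min(1.2×31×6×450, 2.4×22×6×450) = 100.44 kN/bolt; interior L_c = 81 − 24 = 57, R_n = 142.56 kN/bolt. φR_n = 0.75 × (1×100.44 + 2×142.56) = 289.2 kN.
Governing: min(401.1, 289.2) = 289.2 kN → bearing.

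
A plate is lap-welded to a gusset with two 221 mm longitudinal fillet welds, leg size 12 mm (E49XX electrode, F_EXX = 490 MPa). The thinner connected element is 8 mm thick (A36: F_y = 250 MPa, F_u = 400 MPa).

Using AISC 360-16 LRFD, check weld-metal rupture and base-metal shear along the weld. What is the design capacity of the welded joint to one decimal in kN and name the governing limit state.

530.4 kN (base-metal shear governs)

Weld metal: throat = 0.707×12 = 8.484 mm, L = 2×221 = 442 mm. φR_n = 0.75 × 0.6 × 490 × 8.484 × 442 = 826.9 kN.
Base metal shear (8 mm plate): yield φR_n = 1.0×0.6×250×8×442 = 530.4 kN; rupture φR_n = 0.75×0.6×400×8×442 = 636.5 kN; take 530.4 kN (yield).
Governing: min(826.9, 530.4) = 530.4 kN → base-metal shear.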